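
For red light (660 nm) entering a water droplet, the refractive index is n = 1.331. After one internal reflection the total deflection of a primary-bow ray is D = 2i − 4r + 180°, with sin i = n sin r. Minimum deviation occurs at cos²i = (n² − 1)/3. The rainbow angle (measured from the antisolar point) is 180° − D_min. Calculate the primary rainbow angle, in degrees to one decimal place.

cos²i = (1.77156 − 1)/3 = 0.25719; i = arccos(0.50714) = 59.527°.
sin r = sin 59.527°/1.331 = 0.64753; r = 40.356°.
D_min = 2·59.527° − 4·40.356° + 180° = 137.630°.
Rainbow angle = 180° − D_min = 42.370°.

42.4°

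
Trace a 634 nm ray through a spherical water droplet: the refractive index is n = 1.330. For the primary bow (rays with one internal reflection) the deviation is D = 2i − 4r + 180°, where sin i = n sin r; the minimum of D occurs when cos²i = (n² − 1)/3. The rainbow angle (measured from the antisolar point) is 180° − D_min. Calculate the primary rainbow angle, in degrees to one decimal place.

cos²i = (1.76890 − 1)/3 = 0.25630; i = arccos(0.50626) = 59.585°.
sin r = sin 59.585°/1.330 = 0.64841; r = 40.422°.
D_min = 2·59.585° − 4·40.422° + 180° = 137.484°.
Rainbow angle = 180° − D_min = 42.516°.

42.5°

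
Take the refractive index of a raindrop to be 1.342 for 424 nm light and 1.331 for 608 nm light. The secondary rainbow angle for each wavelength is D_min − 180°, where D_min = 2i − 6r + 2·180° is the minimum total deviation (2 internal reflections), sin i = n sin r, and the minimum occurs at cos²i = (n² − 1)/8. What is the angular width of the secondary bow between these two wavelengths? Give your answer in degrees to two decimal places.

2.86°

At 424 nm (n = 1.342): cos²i = 0.10012 → i = 71.554°, r = 44.981°, D_min = 233.222°, rainbow angle = 53.222°.
At 608 nm (n = 1.331): cos²i = 0.09645 → i = 71.907°, r = 45.575°, D_min = 230.365°, rainbow angle = 50.365°.
Angular width = |53.222° − 50.365°| = 2.857°.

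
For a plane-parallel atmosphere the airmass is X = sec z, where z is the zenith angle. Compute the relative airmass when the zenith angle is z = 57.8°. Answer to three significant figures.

1.88

X = sec z = 1/cos 57.8° = 1/0.5329 = 1.8766.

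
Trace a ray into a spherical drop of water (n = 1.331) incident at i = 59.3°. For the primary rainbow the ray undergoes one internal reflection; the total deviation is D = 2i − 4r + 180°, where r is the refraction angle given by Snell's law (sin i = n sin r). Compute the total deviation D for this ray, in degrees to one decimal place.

sin r = sin 59.3° / 1.331 = 0.8599/1.331 = 0.6460; r = 40.24°.
D = 2·59.3° − 4·40.24° + 180° = 118.60° − 160.97° + 180° = 137.63°.

137.6°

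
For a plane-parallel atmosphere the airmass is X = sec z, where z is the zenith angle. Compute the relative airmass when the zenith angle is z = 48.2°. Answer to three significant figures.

1.50

X = sec z = 1/cos 48.2° = 1/0.6665 = 1.5003.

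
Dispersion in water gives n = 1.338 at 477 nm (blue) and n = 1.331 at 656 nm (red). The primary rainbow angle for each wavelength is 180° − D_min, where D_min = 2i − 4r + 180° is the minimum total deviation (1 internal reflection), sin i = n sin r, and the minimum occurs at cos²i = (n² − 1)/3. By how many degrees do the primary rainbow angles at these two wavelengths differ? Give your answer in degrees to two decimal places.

At 477 nm (n = 1.338): cos²i = 0.26341 → i = 59.120°, r = 39.899°, D_min = 138.643°, rainbow angle = 41.357°.
At 656 nm (n = 1.331): cos²i = 0.25719 → i = 59.527°, r = 40.356°, D_min = 137.630°, rainbow angle = 42.370°.
Angular width = |41.357° − 42.370°| = 1.013°.

1.01°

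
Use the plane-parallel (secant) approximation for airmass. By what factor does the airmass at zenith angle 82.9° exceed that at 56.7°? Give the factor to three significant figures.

4.44

X(82.9°)/X(56.7°) = sec 82.9° / sec 56.7° = cos 56.7° / cos 82.9° = 0.5490/0.1236 = 4.4419.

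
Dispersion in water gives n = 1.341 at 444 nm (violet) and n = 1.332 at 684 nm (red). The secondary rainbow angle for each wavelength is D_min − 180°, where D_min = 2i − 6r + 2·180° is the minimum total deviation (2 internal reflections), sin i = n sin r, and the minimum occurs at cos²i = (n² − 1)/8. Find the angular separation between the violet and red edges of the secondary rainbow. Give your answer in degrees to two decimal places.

2.34°

At 444 nm (n = 1.341): cos²i = 0.09979 → i = 71.586°, r = 45.034°, D_min = 232.966°, rainbow angle = 52.966°.
At 684 nm (n = 1.332): cos²i = 0.09678 → i = 71.875°, r = 45.520°, D_min = 230.628°, rainbow angle = 50.628°.
Angular width = |52.966° − 50.628°| = 2.337°.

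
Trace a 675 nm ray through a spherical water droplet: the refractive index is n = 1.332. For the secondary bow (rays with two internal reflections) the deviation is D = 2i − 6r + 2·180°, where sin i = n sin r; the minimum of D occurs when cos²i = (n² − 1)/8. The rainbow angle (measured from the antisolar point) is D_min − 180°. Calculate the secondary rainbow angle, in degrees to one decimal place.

50.6°

cos²i = (1.77422 − 1)/8 = 0.09678; i = arccos(0.31109) = 71.875°.
sin r = sin 71.875°/1.332 = 0.71350; r = 45.520°.
D_min = 2·71.875° − 6·45.520° + 360° = 230.628°.
Rainbow angle = D_min − 180° = 50.628°.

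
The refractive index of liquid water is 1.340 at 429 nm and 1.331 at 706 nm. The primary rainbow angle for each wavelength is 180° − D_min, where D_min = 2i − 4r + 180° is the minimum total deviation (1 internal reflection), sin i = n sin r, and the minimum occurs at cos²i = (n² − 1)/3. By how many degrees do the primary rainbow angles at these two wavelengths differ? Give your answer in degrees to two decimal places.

1.30°

At 429 nm (n = 1.340): cos²i = 0.26520 → i = 59.004°, r = 39.770°, D_min = 138.929°, rainbow angle = 41.071°.
At 706 nm (n = 1.331): cos²i = 0.25719 → i = 59.527°, r = 40.356°, D_min = 137.630°, rainbow angle = 42.370°.
Angular width = |41.071° − 42.370°| = 1.299°.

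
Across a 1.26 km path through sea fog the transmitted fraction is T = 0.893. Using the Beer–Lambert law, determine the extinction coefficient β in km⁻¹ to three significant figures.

0.0898 km⁻¹

Beer–Lambert: T = exp(−βL) ⇒ β = −ln(T)/L = −ln(0.893)/1.26 = 0.1132/1.26 = 0.08982 km⁻¹.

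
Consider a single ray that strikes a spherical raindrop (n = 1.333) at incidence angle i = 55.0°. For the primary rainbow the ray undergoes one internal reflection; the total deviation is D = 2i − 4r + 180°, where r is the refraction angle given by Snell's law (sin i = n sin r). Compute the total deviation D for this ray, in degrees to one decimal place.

138.3°

sin r = sin 55.0° / 1.333 = 0.8192/1.333 = 0.6145; r = 37.92°.
D = 2·55.0° − 4·37.92° + 180° = 110.00° − 151.67° + 180° = 138.33°.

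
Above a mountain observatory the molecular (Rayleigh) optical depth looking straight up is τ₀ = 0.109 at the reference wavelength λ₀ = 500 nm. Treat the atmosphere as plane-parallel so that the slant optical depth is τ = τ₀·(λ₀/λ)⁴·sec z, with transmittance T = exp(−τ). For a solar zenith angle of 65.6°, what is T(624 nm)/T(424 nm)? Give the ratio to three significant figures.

Airmass: sec 65.6° = 2.4207.
τ(624 nm) = 0.109 × (500/624)⁴ × 2.4207 = 0.109 × 0.4122 × 2.4207 = 0.1088.
τ(424 nm) = 0.109 × (500/424)⁴ × 2.4207 = 0.109 × 1.9338 × 2.4207 = 0.5103.
T(624)/T(424) = exp(τ_B − τ_A) = exp(0.4015) = 1.4940.

1.49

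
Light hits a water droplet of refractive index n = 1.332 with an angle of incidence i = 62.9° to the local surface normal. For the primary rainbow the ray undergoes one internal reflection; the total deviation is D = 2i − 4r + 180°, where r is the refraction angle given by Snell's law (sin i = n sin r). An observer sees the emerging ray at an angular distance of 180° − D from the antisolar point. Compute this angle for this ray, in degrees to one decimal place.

42.0°

sin r = sin 62.9° / 1.332 = 0.8902/1.332 = 0.6683; r = 41.94°.
D = 2·62.9° − 4·41.94° + 180° = 125.80° − 167.75° + 180° = 138.05°.
Angle from antisolar point = 180° − D = 41.95°.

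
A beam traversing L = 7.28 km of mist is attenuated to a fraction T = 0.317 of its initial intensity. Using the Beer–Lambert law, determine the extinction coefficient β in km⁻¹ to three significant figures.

Beer–Lambert: T = exp(−βL) ⇒ β = −ln(T)/L = −ln(0.317)/7.28 = 1.1489/7.28 = 0.1578 km⁻¹.

0.158 km⁻¹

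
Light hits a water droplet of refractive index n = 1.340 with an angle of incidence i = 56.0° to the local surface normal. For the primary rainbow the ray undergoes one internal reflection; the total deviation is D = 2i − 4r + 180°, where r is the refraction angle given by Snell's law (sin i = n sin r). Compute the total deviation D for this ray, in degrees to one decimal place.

sin r = sin 56.0° / 1.340 = 0.8290/1.340 = 0.6187; r = 38.22°.
D = 2·56.0° − 4·38.22° + 180° = 112.00° − 152.88° + 180° = 139.12°.

139.1°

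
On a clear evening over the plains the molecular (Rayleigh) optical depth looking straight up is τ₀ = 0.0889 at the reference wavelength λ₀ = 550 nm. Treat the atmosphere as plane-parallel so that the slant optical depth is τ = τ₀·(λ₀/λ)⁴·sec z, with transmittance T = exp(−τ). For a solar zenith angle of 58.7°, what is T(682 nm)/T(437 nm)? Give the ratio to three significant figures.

Airmass: sec 58.7° = 1.9249.
τ(682 nm) = 0.0889 × (550/682)⁴ × 1.9249 = 0.0889 × 0.4230 × 1.9249 = 0.0724.
τ(437 nm) = 0.0889 × (550/437)⁴ × 1.9249 = 0.0889 × 2.5091 × 1.9249 = 0.4294.
T(682)/T(437) = exp(τ_B − τ_A) = exp(0.3570) = 1.4290.

1.43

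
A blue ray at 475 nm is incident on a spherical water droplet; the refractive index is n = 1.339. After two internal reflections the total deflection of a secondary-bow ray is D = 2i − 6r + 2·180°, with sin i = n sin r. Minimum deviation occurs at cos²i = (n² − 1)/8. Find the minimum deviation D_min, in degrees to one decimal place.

232.5°

cos²i = (1.79292 − 1)/8 = 0.09912; i = arccos(0.31483) = 71.650°.
sin r = sin 71.650°/1.339 = 0.70885; r = 45.141°.
D_min = 2·71.650° − 6·45.141° + 360° = 232.451°.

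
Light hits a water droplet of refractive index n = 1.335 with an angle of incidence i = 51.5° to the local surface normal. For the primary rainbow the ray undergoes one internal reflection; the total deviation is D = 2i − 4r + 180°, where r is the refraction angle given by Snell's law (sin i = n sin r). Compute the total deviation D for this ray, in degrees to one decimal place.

139.4°

sin r = sin 51.5° / 1.335 = 0.7826/1.335 = 0.5862; r = 35.89°.
D = 2·51.5° − 4·35.89° + 180° = 103.00° − 143.56° + 180° = 139.44°.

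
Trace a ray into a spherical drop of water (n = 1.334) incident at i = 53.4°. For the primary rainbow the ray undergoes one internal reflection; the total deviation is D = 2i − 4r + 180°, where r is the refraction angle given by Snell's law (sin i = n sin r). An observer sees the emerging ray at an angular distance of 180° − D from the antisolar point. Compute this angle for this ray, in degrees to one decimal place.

41.2°

sin r = sin 53.4° / 1.334 = 0.8028/1.334 = 0.6018; r = 37.00°.
D = 2·53.4° − 4·37.00° + 180° = 106.80° − 148.00° + 180° = 138.80°.
Angle from antisolar point = 180° − D = 41.20°.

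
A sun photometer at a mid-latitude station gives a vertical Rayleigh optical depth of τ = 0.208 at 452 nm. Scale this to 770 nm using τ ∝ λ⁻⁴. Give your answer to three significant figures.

τ(770 nm) = τ(452 nm) × (452/770)⁴ = 0.208 × (0.5870)⁴ = 0.208 × 0.1187 = 0.0247.

0.0247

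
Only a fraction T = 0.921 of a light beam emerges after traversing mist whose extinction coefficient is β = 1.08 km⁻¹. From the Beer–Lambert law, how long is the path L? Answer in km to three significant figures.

0.0762 km

Beer–Lambert: T = exp(−βL) ⇒ L = −ln(T)/β = −ln(0.921)/1.08 = 0.0823/1.08 = 0.0762 km.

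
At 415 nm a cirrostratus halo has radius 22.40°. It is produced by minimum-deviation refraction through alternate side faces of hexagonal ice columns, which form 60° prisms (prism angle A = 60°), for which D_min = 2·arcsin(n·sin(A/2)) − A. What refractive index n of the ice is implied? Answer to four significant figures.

1.317

Rearranging: n = sin((D_min + A)/2) / sin(A/2).
(D_min + A)/2 = (22.40° + 60°)/2 = 41.200°.
n = sin 41.200° / sin 30° = 0.6587 / 0.5000 = 1.3174.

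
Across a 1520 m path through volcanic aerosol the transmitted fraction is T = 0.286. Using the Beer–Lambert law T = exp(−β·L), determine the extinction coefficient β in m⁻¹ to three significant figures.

0.000824 m⁻¹

Beer–Lambert: T = exp(−βL) ⇒ β = −ln(T)/L = −ln(0.286)/1520 = 1.2518/1520 = 0.0008235 m⁻¹.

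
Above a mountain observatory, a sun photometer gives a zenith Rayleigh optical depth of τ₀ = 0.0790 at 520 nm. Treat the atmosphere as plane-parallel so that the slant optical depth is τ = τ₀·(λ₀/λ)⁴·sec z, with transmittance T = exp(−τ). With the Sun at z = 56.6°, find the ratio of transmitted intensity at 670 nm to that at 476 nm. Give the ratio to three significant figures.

Airmass: sec 56.6° = 1.8166.
τ(670 nm) = 0.0790 × (520/670)⁴ × 1.8166 = 0.0790 × 0.3628 × 1.8166 = 0.0521.
τ(476 nm) = 0.0790 × (520/476)⁴ × 1.8166 = 0.0790 × 1.4242 × 1.8166 = 0.2044.
T(670)/T(476) = exp(τ_B − τ_A) = exp(0.1523) = 1.1645.

1.16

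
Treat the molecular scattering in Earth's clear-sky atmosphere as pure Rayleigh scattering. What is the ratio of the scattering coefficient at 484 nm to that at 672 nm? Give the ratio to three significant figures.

3.72

Rayleigh scattering ∝ λ⁻⁴, so the ratio of coefficients is the inverse fourth power of the wavelength ratio.
σ(484)/σ(672) = (672/484)⁴ = (1.3884)⁴ = 3.716.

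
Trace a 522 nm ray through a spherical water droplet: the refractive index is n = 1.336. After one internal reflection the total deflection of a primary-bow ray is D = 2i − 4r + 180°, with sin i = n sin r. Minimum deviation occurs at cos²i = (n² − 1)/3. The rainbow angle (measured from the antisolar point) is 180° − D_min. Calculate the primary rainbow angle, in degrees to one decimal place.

cos²i = (1.78490 − 1)/3 = 0.26163; i = arccos(0.51150) = 59.236°.
sin r = sin 59.236°/1.336 = 0.64318; r = 40.029°.
D_min = 2·59.236° − 4·40.029° + 180° = 138.356°.
Rainbow angle = 180° − D_min = 41.644°.

41.6°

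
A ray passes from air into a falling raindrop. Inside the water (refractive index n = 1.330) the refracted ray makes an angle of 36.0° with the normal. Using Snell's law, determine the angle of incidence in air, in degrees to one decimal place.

51.4°

Snell: sin θ_i = n · sin θ_r = 1.330 × sin 36.0° = 1.330 × 0.5878 = 0.7818.
θ_i = arcsin(0.7818) = 51.42°.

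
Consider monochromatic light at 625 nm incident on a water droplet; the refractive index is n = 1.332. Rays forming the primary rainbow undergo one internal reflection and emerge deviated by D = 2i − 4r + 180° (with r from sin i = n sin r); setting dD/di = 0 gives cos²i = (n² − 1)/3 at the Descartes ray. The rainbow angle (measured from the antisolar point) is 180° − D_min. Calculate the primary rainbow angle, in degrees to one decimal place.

42.2°

cos²i = (1.77422 − 1)/3 = 0.25807; i = arccos(0.50801) = 59.469°.
sin r = sin 59.469°/1.332 = 0.64666; r = 40.290°.
D_min = 2·59.469° − 4·40.290° + 180° = 137.776°.
Rainbow angle = 180° − D_min = 42.224°.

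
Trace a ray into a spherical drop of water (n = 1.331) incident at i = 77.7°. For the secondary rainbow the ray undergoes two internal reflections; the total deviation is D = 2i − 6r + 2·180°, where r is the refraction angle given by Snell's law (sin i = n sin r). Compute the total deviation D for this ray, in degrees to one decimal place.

sin r = sin 77.7° / 1.331 = 0.9770/1.331 = 0.7341; r = 47.23°.
D = 2·77.7° − 6·47.23° + 2·180° = 155.40° − 283.37° + 360° = 232.03°.

232.0°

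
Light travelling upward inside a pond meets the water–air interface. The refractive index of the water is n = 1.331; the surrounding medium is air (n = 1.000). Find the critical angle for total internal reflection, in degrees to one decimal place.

48.7°

sin θ_c = n_air / n = 1.000 / 1.331 = 0.7513.
θ_c = arcsin(0.7513) = 48.70°.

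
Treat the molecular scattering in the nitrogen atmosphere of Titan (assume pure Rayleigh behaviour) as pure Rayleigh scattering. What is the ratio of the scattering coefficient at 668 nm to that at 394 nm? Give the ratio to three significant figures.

Rayleigh scattering ∝ λ⁻⁴, so the ratio of coefficients is the inverse fourth power of the wavelength ratio.
σ(668)/σ(394) = (394/668)⁴ = (0.5898)⁴ = 0.121.

0.121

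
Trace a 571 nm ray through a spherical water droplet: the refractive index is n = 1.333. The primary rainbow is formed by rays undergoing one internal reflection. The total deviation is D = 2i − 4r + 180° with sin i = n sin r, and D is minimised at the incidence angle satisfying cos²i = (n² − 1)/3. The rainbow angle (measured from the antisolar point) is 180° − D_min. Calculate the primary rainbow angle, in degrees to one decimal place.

42.1°

cos²i = (1.77689 − 1)/3 = 0.25896; i = arccos(0.50888) = 59.410°.
sin r = sin 59.410°/1.333 = 0.64579; r = 40.225°.
D_min = 2·59.410° − 4·40.225° + 180° = 137.922°.
Rainbow angle = 180° − D_min = 42.078°.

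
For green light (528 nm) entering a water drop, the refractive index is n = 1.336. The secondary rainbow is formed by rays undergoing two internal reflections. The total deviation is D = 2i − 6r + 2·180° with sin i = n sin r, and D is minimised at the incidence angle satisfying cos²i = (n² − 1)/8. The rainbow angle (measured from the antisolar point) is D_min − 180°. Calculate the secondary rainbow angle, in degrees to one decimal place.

51.7°

cos²i = (1.78490 − 1)/8 = 0.09811; i = arccos(0.31323) = 71.746°.
sin r = sin 71.746°/1.336 = 0.71084; r = 45.303°.
D_min = 2·71.746° − 6·45.303° + 360° = 231.674°.
Rainbow angle = D_min − 180° = 51.674°.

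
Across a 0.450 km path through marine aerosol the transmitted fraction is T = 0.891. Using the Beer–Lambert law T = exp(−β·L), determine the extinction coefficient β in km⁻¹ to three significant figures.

Beer–Lambert: T = exp(−βL) ⇒ β = −ln(T)/L = −ln(0.891)/0.450 = 0.1154/0.450 = 0.2565 km⁻¹.

0.256 km⁻¹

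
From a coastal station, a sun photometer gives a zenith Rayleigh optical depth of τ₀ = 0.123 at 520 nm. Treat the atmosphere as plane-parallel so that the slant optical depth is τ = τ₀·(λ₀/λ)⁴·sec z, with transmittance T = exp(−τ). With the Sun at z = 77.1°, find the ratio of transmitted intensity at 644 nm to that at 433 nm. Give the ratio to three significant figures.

Airmass: sec 77.1° = 4.4793.
τ(644 nm) = 0.123 × (520/644)⁴ × 4.4793 = 0.123 × 0.4251 × 4.4793 = 0.2342.
τ(433 nm) = 0.123 × (520/433)⁴ × 4.4793 = 0.123 × 2.0800 × 4.4793 = 1.1460.
T(644)/T(433) = exp(τ_B − τ_A) = exp(0.9118) = 2.4887.

2.49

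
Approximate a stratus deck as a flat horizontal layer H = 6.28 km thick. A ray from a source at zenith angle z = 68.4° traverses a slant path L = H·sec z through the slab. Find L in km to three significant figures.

sec z = 1/cos 68.4° = 2.7165.
L = 6.28 × 2.7165 = 17.059 km.

17.1 km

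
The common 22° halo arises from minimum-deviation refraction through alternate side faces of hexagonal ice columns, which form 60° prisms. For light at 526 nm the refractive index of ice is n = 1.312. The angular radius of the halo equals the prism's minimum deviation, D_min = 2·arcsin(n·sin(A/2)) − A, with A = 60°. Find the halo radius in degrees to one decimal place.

n·sin(A/2) = 1.312 × sin 30° = 1.312 × 0.5000 = 0.6560.
D_min = 2·arcsin(0.6560) − 60° = 2 × 40.996° − 60° = 21.991°.

22.0°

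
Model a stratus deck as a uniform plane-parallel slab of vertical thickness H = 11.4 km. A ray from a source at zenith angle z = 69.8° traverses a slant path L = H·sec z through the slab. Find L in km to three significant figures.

33.0 km

sec z = 1/cos 69.8° = 2.8960.
L = 11.4 × 2.8960 = 33.015 km.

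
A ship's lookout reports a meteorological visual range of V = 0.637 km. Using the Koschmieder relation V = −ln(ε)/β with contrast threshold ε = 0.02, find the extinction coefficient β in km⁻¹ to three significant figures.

β = −ln(0.02) / V = 3.912 / 0.637 = 6.1413 km⁻¹.

6.14 km⁻¹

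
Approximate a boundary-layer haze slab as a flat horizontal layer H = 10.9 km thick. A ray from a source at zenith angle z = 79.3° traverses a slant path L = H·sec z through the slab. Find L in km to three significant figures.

sec z = 1/cos 79.3° = 5.3860.
L = 10.9 × 5.3860 = 58.707 km.

58.7 km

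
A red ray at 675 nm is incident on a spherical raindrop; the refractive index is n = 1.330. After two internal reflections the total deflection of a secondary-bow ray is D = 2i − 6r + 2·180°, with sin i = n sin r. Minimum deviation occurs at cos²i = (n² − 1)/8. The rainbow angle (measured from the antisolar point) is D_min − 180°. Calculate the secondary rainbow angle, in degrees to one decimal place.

50.1°

cos²i = (1.76890 − 1)/8 = 0.09611; i = arccos(0.31002) = 71.940°.
sin r = sin 71.940°/1.330 = 0.71483; r = 45.630°.
D_min = 2·71.940° − 6·45.630° + 360° = 230.101°.
Rainbow angle = D_min − 180° = 50.101°.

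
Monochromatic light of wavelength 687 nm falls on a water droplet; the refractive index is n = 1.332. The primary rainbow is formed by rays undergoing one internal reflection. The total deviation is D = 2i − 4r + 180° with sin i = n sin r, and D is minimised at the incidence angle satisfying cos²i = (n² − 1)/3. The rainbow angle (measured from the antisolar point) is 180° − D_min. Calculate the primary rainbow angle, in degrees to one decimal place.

42.2°

cos²i = (1.77422 − 1)/3 = 0.25807; i = arccos(0.50801) = 59.469°.
sin r = sin 59.469°/1.332 = 0.64666; r = 40.290°.
D_min = 2·59.469° − 4·40.290° + 180° = 137.776°.
Rainbow angle = 180° − D_min = 42.224°.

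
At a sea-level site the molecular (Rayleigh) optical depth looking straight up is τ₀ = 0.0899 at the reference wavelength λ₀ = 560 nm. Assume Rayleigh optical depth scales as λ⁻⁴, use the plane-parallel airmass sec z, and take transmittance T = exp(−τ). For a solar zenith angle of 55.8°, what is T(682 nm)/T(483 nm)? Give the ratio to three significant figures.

Airmass: sec 55.8° = 1.7791.
τ(682 nm) = 0.0899 × (560/682)⁴ × 1.7791 = 0.0899 × 0.4546 × 1.7791 = 0.0727.
τ(483 nm) = 0.0899 × (560/483)⁴ × 1.7791 = 0.0899 × 1.8070 × 1.7791 = 0.2890.
T(682)/T(483) = exp(τ_B − τ_A) = exp(0.2163) = 1.2415.

1.24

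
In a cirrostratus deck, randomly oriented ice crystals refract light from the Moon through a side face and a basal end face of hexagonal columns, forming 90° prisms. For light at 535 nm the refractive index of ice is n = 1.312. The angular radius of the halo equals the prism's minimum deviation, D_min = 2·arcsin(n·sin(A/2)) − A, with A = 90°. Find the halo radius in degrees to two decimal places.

n·sin(A/2) = 1.312 × sin 45° = 1.312 × 0.7071 = 0.9277.
D_min = 2·arcsin(0.9277) − 90° = 2 × 68.083° − 90° = 46.166°.

46.17°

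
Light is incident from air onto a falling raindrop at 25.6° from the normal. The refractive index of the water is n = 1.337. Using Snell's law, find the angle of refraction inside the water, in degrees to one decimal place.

Snell: sin θ_r = sin θ_i / n = sin 25.6° / 1.337 = 0.4321 / 1.337 = 0.3232.
θ_r = arcsin(0.3232) = 18.86°.

18.9°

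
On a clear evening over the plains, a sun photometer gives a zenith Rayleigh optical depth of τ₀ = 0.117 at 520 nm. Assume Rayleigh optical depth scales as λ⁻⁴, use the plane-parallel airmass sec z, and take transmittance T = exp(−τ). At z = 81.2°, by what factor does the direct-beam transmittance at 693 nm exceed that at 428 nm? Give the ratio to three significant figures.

Airmass: sec 81.2° = 6.5366.
τ(693 nm) = 0.117 × (520/693)⁴ × 6.5366 = 0.117 × 0.3170 × 6.5366 = 0.2424.
τ(428 nm) = 0.117 × (520/428)⁴ × 6.5366 = 0.117 × 2.1789 × 6.5366 = 1.6664.
T(693)/T(428) = exp(τ_B − τ_A) = exp(1.4239) = 4.1534.

4.15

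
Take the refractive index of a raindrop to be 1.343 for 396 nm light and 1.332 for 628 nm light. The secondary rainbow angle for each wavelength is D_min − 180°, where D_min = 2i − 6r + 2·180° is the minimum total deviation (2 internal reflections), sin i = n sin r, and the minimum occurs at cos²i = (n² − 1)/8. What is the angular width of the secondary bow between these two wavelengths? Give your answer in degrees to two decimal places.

At 396 nm (n = 1.343): cos²i = 0.10046 → i = 71.522°, r = 44.928°, D_min = 233.478°, rainbow angle = 53.478°.
At 628 nm (n = 1.332): cos²i = 0.09678 → i = 71.875°, r = 45.520°, D_min = 230.628°, rainbow angle = 50.628°.
Angular width = |53.478° − 50.628°| = 2.849°.

2.85°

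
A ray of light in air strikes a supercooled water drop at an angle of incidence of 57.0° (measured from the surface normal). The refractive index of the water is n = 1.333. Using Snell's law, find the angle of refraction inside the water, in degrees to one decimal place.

Snell: sin θ_r = sin θ_i / n = sin 57.0° / 1.333 = 0.8387 / 1.333 = 0.6292.
θ_r = arcsin(0.6292) = 38.99°.

39.0°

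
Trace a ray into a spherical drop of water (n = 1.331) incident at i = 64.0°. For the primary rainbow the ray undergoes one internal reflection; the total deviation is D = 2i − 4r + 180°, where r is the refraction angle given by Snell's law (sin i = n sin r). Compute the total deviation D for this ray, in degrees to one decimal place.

138.1°

sin r = sin 64.0° / 1.331 = 0.8988/1.331 = 0.6753; r = 42.48°.
D = 2·64.0° − 4·42.48° + 180° = 128.00° − 169.90° + 180° = 138.10°.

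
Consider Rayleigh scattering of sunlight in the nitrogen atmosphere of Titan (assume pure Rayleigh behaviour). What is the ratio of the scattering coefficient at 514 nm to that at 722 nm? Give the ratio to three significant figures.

3.89

Rayleigh scattering ∝ λ⁻⁴, so the ratio of coefficients is the inverse fourth power of the wavelength ratio.
σ(514)/σ(722) = (722/514)⁴ = (1.4047)⁴ = 3.893.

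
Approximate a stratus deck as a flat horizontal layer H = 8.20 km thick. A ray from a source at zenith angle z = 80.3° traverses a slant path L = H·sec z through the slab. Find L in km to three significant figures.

sec z = 1/cos 80.3° = 5.9351.
L = 8.20 × 5.9351 = 48.668 km.

48.7 km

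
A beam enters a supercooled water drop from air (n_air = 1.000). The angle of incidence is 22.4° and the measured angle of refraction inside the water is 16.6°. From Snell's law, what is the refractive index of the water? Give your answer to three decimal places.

1.334

n = sin θ_i / sin θ_r = sin 22.4° / sin 16.6° = 0.3811 / 0.2857 = 1.3339.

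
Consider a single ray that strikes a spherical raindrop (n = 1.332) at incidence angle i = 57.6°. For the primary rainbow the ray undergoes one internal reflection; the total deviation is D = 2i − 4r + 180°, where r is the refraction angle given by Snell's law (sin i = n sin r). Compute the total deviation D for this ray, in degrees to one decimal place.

sin r = sin 57.6° / 1.332 = 0.8443/1.332 = 0.6339; r = 39.34°.
D = 2·57.6° − 4·39.34° + 180° = 115.20° − 157.35° + 180° = 137.85°.

137.9°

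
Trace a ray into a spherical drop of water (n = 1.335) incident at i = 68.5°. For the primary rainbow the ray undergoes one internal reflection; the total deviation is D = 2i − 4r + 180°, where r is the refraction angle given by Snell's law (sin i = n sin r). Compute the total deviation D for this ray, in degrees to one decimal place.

sin r = sin 68.5° / 1.335 = 0.9304/1.335 = 0.6969; r = 44.18°.
D = 2·68.5° − 4·44.18° + 180° = 137.00° − 176.73° + 180° = 140.27°.

140.3°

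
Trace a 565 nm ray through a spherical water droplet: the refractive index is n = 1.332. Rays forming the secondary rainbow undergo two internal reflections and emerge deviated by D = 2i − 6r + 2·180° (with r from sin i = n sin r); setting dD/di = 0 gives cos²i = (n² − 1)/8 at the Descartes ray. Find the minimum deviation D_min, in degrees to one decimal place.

cos²i = (1.77422 − 1)/8 = 0.09678; i = arccos(0.31109) = 71.875°.
sin r = sin 71.875°/1.332 = 0.71350; r = 45.520°.
D_min = 2·71.875° − 6·45.520° + 360° = 230.628°.

230.6°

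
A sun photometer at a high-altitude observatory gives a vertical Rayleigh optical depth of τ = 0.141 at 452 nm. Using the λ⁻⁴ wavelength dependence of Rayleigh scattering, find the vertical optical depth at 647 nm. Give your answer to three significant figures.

0.0336

τ(647 nm) = τ(452 nm) × (452/647)⁴ = 0.141 × (0.6986)⁴ = 0.141 × 0.2382 = 0.0336.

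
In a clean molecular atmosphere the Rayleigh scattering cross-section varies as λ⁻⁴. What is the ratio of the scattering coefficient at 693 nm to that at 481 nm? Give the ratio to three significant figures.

0.232

Rayleigh scattering ∝ λ⁻⁴, so the ratio of coefficients is the inverse fourth power of the wavelength ratio.
σ(693)/σ(481) = (481/693)⁴ = (0.6941)⁴ = 0.2321.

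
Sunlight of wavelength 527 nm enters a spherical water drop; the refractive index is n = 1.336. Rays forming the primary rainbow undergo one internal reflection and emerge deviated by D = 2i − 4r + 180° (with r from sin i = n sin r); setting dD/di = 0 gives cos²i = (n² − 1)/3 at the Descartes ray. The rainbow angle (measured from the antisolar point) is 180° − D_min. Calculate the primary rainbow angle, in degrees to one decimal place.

41.6°

cos²i = (1.78490 − 1)/3 = 0.26163; i = arccos(0.51150) = 59.236°.
sin r = sin 59.236°/1.336 = 0.64318; r = 40.029°.
D_min = 2·59.236° − 4·40.029° + 180° = 138.356°.
Rainbow angle = 180° − D_min = 41.644°.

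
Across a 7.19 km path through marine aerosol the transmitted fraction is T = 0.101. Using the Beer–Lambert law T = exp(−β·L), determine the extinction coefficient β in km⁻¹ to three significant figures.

Beer–Lambert: T = exp(−βL) ⇒ β = −ln(T)/L = −ln(0.101)/7.19 = 2.2926/7.19 = 0.3189 km⁻¹.

0.319 km⁻¹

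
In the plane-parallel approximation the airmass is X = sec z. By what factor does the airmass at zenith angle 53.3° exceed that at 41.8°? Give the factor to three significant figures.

X(53.3°)/X(41.8°) = sec 53.3° / sec 41.8° = cos 41.8° / cos 53.3° = 0.7455/0.5976 = 1.2474.

1.25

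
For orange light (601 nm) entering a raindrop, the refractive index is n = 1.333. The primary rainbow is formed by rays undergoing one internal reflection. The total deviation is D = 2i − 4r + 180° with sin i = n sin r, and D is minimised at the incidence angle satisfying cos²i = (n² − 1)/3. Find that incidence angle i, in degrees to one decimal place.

59.4°

cos²i = (1.333² − 1)/3 = (1.77689 − 1)/3 = 0.25896.
cos i = 0.50888, so i = 59.410°.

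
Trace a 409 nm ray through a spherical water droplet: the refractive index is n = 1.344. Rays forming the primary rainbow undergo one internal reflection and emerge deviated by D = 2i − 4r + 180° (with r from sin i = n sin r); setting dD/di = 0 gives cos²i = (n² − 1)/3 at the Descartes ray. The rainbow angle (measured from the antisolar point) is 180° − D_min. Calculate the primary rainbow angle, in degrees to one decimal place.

cos²i = (1.80634 − 1)/3 = 0.26878; i = arccos(0.51844) = 58.772°.
sin r = sin 58.772°/1.344 = 0.63625; r = 39.512°.
D_min = 2·58.772° − 4·39.512° + 180° = 139.495°.
Rainbow angle = 180° − D_min = 40.505°.

40.5°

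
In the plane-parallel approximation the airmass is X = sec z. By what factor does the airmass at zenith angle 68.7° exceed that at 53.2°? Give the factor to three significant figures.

1.65

X(68.7°)/X(53.2°) = sec 68.7° / sec 53.2° = cos 53.2° / cos 68.7° = 0.5990/0.3633 = 1.6491.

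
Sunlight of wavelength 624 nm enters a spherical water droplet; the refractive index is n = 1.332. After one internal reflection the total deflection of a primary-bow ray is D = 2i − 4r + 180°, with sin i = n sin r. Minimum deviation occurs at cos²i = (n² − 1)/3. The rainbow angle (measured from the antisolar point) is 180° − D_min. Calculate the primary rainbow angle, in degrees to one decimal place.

cos²i = (1.77422 − 1)/3 = 0.25807; i = arccos(0.50801) = 59.469°.
sin r = sin 59.469°/1.332 = 0.64666; r = 40.290°.
D_min = 2·59.469° − 4·40.290° + 180° = 137.776°.
Rainbow angle = 180° − D_min = 42.224°.

42.2°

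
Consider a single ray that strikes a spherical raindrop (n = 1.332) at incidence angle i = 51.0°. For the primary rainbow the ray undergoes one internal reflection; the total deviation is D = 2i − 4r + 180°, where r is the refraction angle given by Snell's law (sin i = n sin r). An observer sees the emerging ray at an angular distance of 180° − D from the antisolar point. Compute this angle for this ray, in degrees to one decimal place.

40.8°

sin r = sin 51.0° / 1.332 = 0.7771/1.332 = 0.5834; r = 35.69°.
D = 2·51.0° − 4·35.69° + 180° = 102.00° − 142.77° + 180° = 139.23°.
Angle from antisolar point = 180° − D = 40.77°.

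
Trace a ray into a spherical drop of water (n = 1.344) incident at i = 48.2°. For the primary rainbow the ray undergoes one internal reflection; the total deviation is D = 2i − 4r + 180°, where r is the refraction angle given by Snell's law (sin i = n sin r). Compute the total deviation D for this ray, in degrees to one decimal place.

sin r = sin 48.2° / 1.344 = 0.7455/1.344 = 0.5547; r = 33.69°.
D = 2·48.2° − 4·33.69° + 180° = 96.40° − 134.75° + 180° = 141.65°.

141.6°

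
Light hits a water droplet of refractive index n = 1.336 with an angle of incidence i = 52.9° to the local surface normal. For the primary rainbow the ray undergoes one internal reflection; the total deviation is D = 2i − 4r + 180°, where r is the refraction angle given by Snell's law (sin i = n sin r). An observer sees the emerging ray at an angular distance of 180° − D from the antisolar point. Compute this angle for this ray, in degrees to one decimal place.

40.8°

sin r = sin 52.9° / 1.336 = 0.7976/1.336 = 0.5970; r = 36.65°.
D = 2·52.9° − 4·36.65° + 180° = 105.80° − 146.62° + 180° = 139.18°.
Angle from antisolar point = 180° − D = 40.82°.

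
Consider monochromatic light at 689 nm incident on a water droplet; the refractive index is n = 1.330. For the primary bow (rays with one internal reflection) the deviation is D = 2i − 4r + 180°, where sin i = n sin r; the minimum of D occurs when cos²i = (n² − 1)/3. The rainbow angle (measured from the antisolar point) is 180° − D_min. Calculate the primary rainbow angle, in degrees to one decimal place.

cos²i = (1.76890 − 1)/3 = 0.25630; i = arccos(0.50626) = 59.585°.
sin r = sin 59.585°/1.330 = 0.64841; r = 40.422°.
D_min = 2·59.585° − 4·40.422° + 180° = 137.484°.
Rainbow angle = 180° − D_min = 42.516°.

42.5°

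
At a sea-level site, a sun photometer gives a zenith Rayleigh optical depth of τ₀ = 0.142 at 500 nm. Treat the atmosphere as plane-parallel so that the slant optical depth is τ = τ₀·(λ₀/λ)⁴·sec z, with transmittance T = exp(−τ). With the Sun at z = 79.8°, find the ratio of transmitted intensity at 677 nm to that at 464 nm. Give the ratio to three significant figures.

Airmass: sec 79.8° = 5.6470.
τ(677 nm) = 0.142 × (500/677)⁴ × 5.6470 = 0.142 × 0.2975 × 5.6470 = 0.2386.
τ(464 nm) = 0.142 × (500/464)⁴ × 5.6470 = 0.142 × 1.3484 × 5.6470 = 1.0812.
T(677)/T(464) = exp(τ_B − τ_A) = exp(0.8426) = 2.3225.

2.32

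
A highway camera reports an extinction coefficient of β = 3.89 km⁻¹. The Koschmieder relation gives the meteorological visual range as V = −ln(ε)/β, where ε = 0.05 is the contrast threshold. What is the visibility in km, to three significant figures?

V = −ln(0.05) / 3.89 = 2.996 / 3.89 = 0.7701 km.

0.770 km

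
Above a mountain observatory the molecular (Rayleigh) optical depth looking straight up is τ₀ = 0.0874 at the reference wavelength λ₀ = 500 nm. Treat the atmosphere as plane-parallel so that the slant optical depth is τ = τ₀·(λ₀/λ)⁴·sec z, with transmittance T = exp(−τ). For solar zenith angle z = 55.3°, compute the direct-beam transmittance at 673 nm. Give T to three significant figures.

0.954

sec 55.3° = 1.7566.
τ = 0.0874 × (500/673)⁴ × 1.7566 = 0.0874 × 0.3047 × 1.7566 = 0.0468.
T = exp(−0.0468) = 0.9543.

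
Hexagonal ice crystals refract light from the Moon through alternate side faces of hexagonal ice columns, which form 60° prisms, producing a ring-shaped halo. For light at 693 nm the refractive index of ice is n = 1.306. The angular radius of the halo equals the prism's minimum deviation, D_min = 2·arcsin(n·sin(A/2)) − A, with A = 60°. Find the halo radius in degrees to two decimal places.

21.54°

n·sin(A/2) = 1.306 × sin 30° = 1.306 × 0.5000 = 0.6530.
D_min = 2·arcsin(0.6530) − 60° = 2 × 40.768° − 60° = 21.536°.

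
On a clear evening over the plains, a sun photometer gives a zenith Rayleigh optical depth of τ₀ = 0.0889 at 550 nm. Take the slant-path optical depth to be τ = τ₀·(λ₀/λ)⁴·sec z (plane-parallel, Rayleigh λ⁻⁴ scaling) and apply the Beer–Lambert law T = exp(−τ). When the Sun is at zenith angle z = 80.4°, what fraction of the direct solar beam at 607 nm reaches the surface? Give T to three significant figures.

0.698

sec 80.4° = 5.9963.
τ = 0.0889 × (550/607)⁴ × 5.9963 = 0.0889 × 0.6741 × 5.9963 = 0.3593.
T = exp(−0.3593) = 0.6981.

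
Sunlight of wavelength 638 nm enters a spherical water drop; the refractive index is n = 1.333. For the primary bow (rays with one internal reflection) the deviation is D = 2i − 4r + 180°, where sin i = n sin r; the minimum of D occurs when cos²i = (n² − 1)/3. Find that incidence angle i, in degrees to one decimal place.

cos²i = (1.333² − 1)/3 = (1.77689 − 1)/3 = 0.25896.
cos i = 0.50888, so i = 59.410°.

59.4°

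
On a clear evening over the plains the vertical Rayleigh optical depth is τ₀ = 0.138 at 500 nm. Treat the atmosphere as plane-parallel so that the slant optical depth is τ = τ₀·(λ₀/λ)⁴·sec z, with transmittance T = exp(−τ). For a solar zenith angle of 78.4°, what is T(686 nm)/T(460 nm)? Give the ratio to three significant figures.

2.15

Airmass: sec 78.4° = 4.9732.
τ(686 nm) = 0.138 × (500/686)⁴ × 4.9732 = 0.138 × 0.2822 × 4.9732 = 0.1937.
τ(460 nm) = 0.138 × (500/460)⁴ × 4.9732 = 0.138 × 1.3959 × 4.9732 = 0.9580.
T(686)/T(460) = exp(τ_B − τ_A) = exp(0.7643) = 2.1475.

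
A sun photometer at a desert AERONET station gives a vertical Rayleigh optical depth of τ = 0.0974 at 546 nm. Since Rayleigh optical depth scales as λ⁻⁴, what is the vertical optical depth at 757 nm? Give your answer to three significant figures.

0.0264

τ(757 nm) = τ(546 nm) × (546/757)⁴ = 0.0974 × (0.7213)⁴ = 0.0974 × 0.2706 = 0.0264.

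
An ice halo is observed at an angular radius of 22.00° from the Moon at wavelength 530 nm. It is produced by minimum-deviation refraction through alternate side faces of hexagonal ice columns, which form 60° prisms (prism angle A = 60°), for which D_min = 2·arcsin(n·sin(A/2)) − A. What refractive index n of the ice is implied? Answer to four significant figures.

1.312

Rearranging: n = sin((D_min + A)/2) / sin(A/2).
(D_min + A)/2 = (22.00° + 60°)/2 = 41.000°.
n = sin 41.000° / sin 30° = 0.6561 / 0.5000 = 1.3121.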